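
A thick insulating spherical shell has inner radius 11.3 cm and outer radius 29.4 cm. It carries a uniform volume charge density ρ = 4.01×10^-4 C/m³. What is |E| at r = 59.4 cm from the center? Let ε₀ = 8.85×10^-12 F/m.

Symmetry ⇒ E = E(r) r̂. Gaussian sphere of radius r = 59.4 cm (r > 29.4 cm, enclosing the whole shell).
Q_enc = ρ·(4π/3)(b³ − a³) = (4.01×10^-4)·(4π/3)·((0.294)³ − (0.113)³) = 4.026×10^-5 C.
Gauss's law: E·4πr² = Q_enc/ε₀.
E = |Q_enc|/(4πε₀r²) = (4.026e-5)/(4π·8.85×10^-12·(0.594)²) = 1.03×10^6 N/C.

E = 1.03e6 V/m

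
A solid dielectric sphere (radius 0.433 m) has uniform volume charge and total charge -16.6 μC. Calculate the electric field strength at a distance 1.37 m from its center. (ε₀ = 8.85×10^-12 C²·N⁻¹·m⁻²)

Use a concentric Gaussian sphere at r = 1.37 m (r > R, so the entire charge is enclosed).
Q_enc = -16.6 μC = -1.66×10^-5 C.
Since E is radial and uniform over the Gaussian sphere, Φ = E·4πr² = Q_enc/ε₀.
E = |Q_enc|/(4πε₀r²) = (1.66×10^-5)/(4π·8.85×10^-12·(1.37)²) = 7.95×10^4 N/C.

|E| = 7.95e4 N/C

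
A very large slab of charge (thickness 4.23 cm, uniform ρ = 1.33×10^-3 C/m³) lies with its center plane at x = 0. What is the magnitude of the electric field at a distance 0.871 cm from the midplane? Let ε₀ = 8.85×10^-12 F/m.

|E| = 1.31e6 N/C

By symmetry E is perpendicular to the slab. A Gaussian pillbox from −0.871 cm to +0.871 cm (face area A) lies entirely within the slab.
Q_enc = ρ·(2x)·A and flux = 2EA, so 2EA = 2ρxA/ε₀ ⇒ E = |ρ|x/ε₀.
E = (1.33×10^-3)(0.00871)/(8.85×10^-12) = 1.31e6 N/C.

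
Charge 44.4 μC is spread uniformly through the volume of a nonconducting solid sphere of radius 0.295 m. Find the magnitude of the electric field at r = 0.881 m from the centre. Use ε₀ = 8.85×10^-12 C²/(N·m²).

Take a concentric spherical Gaussian surface of radius r = 0.881 m (r > R, so the entire charge is enclosed).
Q_enc = 44.4 μC = 4.44×10^-5 C.
Gauss's law: E·4πr² = Q_enc/ε₀.
E = |Q_enc|/(4πε₀r²) = (4.44e-5)/(4π·8.85×10^-12·(0.881)²) = 5.14×10^5 N/C.

E ≈ 5.14×10^5 N/C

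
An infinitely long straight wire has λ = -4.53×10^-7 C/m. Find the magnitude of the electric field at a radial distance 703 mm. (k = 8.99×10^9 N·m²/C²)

E = 1.16×10^4 V/m

Choose a coaxial cylinder of radius r = 703 mm (arbitrary length L) as the Gaussian surface.
Q_enc = λL, so λ_enc = -4.53×10^-7 C/m.
Since E is radial and uniform over the curved surface, Φ = E·2πrL = Q_enc/ε₀ = λ_enc L/ε₀.
E = 2k|λ_enc|/r = 2(8.99×10^9)(4.53×10^-7)/(0.703) = 1.16e4 N/C.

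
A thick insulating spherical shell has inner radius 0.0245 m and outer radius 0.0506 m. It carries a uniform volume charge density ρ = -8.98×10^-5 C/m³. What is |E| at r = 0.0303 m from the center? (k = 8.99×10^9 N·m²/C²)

|E| ≈ 4.83e4 V/m

Use a concentric Gaussian sphere at r = 0.0303 m (within the shell material, 0.0245 m < r < 0.0506 m).
Enclosed charge is the volume from a to r: Q_enc = (4π/3)ρ(r³ − a³) = -4.932×10^-9 C.
Since E is radial and uniform over the Gaussian sphere, Φ = E·4πr² = Q_enc/ε₀.
E = k|Q_enc|/r² = (8.99×10^9)(4.932e-9)/(0.0303)² = 4.83e4 N/C.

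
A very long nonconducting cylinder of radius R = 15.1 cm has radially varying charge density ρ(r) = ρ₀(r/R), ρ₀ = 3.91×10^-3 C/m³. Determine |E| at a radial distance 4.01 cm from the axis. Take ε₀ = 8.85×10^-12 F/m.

E ≈ 1.57×10^6 V/m

By cylindrical symmetry E is radial; use a coaxial Gaussian cylinder of radius 4.01 cm and length L (r < R).
λ_enc = ∫₀^r ρ(r')·2πr' dr' = (2πρ₀/R)·r^3/3 = 3.497×10^-6 C/m.
Gauss's law: E·2πrL = λ_enc L/ε₀.
E = |λ_enc|/(2πε₀r) = (3.497×10^-6)/(2π·8.85×10^-12·0.0401) = 1.57×10^6 N/C.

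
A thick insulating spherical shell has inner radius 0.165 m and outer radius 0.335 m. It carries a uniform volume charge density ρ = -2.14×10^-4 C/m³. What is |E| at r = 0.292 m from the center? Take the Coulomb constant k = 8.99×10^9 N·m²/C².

Take a concentric spherical Gaussian surface of radius r = 0.292 m (within the shell material, 0.165 m < r < 0.335 m).
Enclosed charge is the volume from a to r: Q_enc = (4π/3)ρ(r³ − a³) = -1.829e-5 C.
By Gauss's law, ∮E·dA = E·4πr² = Q_enc/ε₀.
E = k|Q_enc|/r² = (8.99×10^9)(1.829×10^-5)/(0.292)² = 1.93e6 N/C.

|E| ≈ 1.93×10^6 N/C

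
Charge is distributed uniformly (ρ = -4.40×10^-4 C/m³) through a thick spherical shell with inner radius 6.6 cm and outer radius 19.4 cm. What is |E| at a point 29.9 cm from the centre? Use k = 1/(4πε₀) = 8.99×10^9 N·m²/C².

Take a concentric spherical Gaussian surface of radius r = 29.9 cm (r > 19.4 cm, enclosing the whole shell).
Q_enc = ρ·(4π/3)(b³ − a³) = (-4.40×10^-4)·(4π/3)·((0.194)³ − (0.066)³) = -1.293×10^-5 C.
By Gauss's law, ∮E·dA = E·4πr² = Q_enc/ε₀.
E = k|Q_enc|/r² = (8.99×10^9)(1.293×10^-5)/(0.299)² = 1.30×10^6 N/C.

1.30×10^6 V/m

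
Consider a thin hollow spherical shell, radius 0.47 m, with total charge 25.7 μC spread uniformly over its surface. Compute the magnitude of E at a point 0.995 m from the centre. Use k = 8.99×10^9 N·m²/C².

Take a concentric spherical Gaussian surface of radius r = 0.995 m (r > 0.47 m).
The entire shell is enclosed: Q_enc = 2.57e-5 C.
Since E is radial and uniform over the Gaussian sphere, Φ = E·4πr² = Q_enc/ε₀.
E = k|Q_enc|/r² = (8.99×10^9)(2.57×10^-5)/(0.995)² = 2.33×10^5 N/C.

E ≈ 2.33×10^5 N/C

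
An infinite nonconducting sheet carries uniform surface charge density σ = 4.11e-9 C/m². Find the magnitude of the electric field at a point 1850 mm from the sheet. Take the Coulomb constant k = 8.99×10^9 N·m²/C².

The symmetry is planar: E is normal to the sheet and the same magnitude on both sides. Take a pillbox straddling the sheet with end-cap area A.
Flux Φ = 2EA and Q_enc = σA, so 2EA = σA/ε₀ ⇒ E = |σ|/(2ε₀), independent of distance.
E = 2πk|σ| = 2π(8.99×10^9)(4.11×10^-9) = 232 N/C.

E ≈ 232 V/m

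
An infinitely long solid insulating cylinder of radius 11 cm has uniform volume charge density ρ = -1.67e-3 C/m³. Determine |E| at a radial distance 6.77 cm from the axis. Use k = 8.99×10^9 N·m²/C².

|E| ≈ 6.39×10^6 V/m

Coaxial Gaussian cylinder, radius r = 6.77 cm, length L (r < R).
Enclosed charge per unit length: λ_enc = ρ·πr² = (-1.67e-3)π(0.0677)² = -2.405×10^-5 C/m.
Applying ∮E·dA = Q_enc/ε₀ with the end caps contributing no flux:
E = 2k|λ_enc|/r = 2(8.99×10^9)(2.405e-5)/(0.0677) = 6.39×10^6 N/C.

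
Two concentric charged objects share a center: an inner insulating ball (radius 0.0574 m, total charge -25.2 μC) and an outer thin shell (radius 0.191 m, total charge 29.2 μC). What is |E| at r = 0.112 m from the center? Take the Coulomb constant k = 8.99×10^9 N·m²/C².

Symmetry ⇒ E = E(r) r̂. Gaussian sphere of radius r = 0.112 m (between the bodies, 0.0574 m < r < 0.191 m).
Only the inner charge is enclosed; the outer shell contributes nothing inside itself. Q_enc = -25.2 μC = -2.52e-5 C.
Since E is radial and uniform over the Gaussian sphere, Φ = E·4πr² = Q_enc/ε₀.
E = k|Q_enc|/r² = (8.99×10^9)(2.52×10^-5)/(0.112)² = 1.81×10^7 N/C.

1.81e7 N/C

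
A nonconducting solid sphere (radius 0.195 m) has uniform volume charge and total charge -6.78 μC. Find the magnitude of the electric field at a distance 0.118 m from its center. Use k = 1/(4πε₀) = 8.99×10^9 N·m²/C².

Take a concentric spherical Gaussian surface of radius r = 0.118 m (r < R).
For a uniform sphere the enclosed fraction is (r/R)³, so Q_enc = (-6.78 μC)(0.118/0.195)³ = -1.502e-6 C.
Gauss's law: E·4πr² = Q_enc/ε₀.
E = k|Q_enc|/r² = (8.99×10^9)(1.502e-6)/(0.118)² = 9.70×10^5 N/C.

9.70e5 N/C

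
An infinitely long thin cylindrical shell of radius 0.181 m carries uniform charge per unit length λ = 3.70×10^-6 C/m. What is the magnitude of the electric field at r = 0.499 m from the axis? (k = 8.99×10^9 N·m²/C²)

Choose a coaxial cylinder of radius r = 0.499 m (arbitrary length L) as the Gaussian surface (r > 0.181 m).
The full line charge is enclosed: λ_enc = 3.70×10^-6 C/m.
By Gauss's law (flux through the curved wall only), E·2πrL = λ_enc L/ε₀.
E = 2k|λ_enc|/r = 2(8.99×10^9)(3.70×10^-6)/(0.499) = 1.33×10^5 N/C.

|E| ≈ 1.33e5 N/C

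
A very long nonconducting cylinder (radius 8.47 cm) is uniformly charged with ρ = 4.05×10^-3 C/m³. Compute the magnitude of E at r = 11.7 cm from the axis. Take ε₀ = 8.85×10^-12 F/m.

Coaxial Gaussian cylinder, radius r = 11.7 cm, length L (r > 8.47 cm, full cross-section enclosed).
λ_enc = ρ·πR² = (4.05×10^-3)π(0.0847)² = 9.128×10^-5 C/m.
Gauss's law: E·2πrL = λ_enc L/ε₀.
E = |λ_enc|/(2πε₀r) = (9.128e-5)/(2π·8.85×10^-12·0.117) = 1.40e7 N/C.

E = 1.40×10^7 N/C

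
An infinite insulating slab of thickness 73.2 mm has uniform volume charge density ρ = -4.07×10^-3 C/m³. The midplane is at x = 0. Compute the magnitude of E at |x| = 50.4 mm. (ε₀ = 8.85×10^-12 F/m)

The point |x| = 50.4 mm lies outside the slab (half-thickness 0.0366 m). A symmetric pillbox spanning the full slab encloses Q_enc = ρ·d·A.
Flux = 2EA ⇒ E = |ρ|d/(2ε₀), independent of distance outside.
E = (4.07e-3)(0.0732)/(2·8.85×10^-12) = 1.68×10^7 N/C.

1.68e7 N/C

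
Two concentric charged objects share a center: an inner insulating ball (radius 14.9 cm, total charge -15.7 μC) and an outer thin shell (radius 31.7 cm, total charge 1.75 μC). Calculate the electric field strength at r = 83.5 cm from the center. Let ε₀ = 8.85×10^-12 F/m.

Use a concentric Gaussian sphere at r = 83.5 cm (r > 31.7 cm, enclosing both).
Q_enc = (-15.7 μC) + (1.75 μC) = -1.395×10^-5 C.
Gauss's law: E·4πr² = Q_enc/ε₀.
E = |Q_enc|/(4πε₀r²) = (1.395×10^-5)/(4π·8.85×10^-12·(0.835)²) = 1.80×10^5 N/C.

E ≈ 1.80e5 V/m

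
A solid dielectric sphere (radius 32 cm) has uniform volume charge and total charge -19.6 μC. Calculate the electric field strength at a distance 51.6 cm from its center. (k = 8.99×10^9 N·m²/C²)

Symmetry ⇒ E = E(r) r̂. Gaussian sphere of radius r = 51.6 cm (r > R, so the entire charge is enclosed).
Q_enc = -19.6 μC = -1.96×10^-5 C.
Applying ∮E·dA = Q_enc/ε₀ with Φ = E(4πr²):
E = k|Q_enc|/r² = (8.99×10^9)(1.96×10^-5)/(0.516)² = 6.62e5 N/C.

6.62×10^5 N/C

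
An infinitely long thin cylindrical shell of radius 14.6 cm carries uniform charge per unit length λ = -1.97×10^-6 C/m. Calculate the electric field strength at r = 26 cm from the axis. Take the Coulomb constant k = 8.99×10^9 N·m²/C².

E ≈ 1.36e5 N/C

Coaxial Gaussian cylinder, radius r = 26 cm, length L (r > 14.6 cm).
The full line charge is enclosed: λ_enc = -1.97e-6 C/m.
Since E is radial and uniform over the curved surface, Φ = E·2πrL = Q_enc/ε₀ = λ_enc L/ε₀.
E = 2k|λ_enc|/r = 2(8.99×10^9)(1.97×10^-6)/(0.26) = 1.36×10^5 N/C.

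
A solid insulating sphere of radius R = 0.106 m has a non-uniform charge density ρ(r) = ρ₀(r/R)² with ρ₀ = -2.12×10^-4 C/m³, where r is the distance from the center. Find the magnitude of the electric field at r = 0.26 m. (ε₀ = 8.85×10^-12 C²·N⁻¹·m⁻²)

|E| = 8.44×10^4 N/C

Symmetry ⇒ E = E(r) r̂. Gaussian sphere of radius r = 0.26 m (r > R, all charge enclosed).
Q_enc = 4π ∫₀^R ρ₀(r'/R)^2 r'² dr' = 4πρ₀R³/5 = -6.346e-7 C.
Applying ∮E·dA = Q_enc/ε₀ with Φ = E(4πr²):
E = |Q_enc|/(4πε₀r²) = (6.346×10^-7)/(4π·8.85×10^-12·(0.26)²) = 8.44×10^4 N/C.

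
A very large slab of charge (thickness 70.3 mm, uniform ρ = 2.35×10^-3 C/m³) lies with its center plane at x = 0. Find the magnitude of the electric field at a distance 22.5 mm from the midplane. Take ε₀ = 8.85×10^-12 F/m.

5.97×10^6 V/m

By symmetry E is perpendicular to the slab. A Gaussian pillbox from −22.5 mm to +22.5 mm (face area A) lies entirely within the slab.
Q_enc = ρ·(2x)·A and flux = 2EA, so 2EA = 2ρxA/ε₀ ⇒ E = |ρ|x/ε₀.
E = (2.35e-3)(0.0225)/(8.85×10^-12) = 5.97e6 N/C.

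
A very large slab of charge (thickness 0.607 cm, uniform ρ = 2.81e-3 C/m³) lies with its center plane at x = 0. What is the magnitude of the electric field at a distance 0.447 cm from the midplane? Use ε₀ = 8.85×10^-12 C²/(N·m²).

The point |x| = 0.447 cm lies outside the slab (half-thickness 0.003035 m). A symmetric pillbox spanning the full slab encloses Q_enc = ρ·d·A.
Flux = 2EA ⇒ E = |ρ|d/(2ε₀), independent of distance outside.
E = (2.81×10^-3)(0.00607)/(2·8.85×10^-12) = 9.64×10^5 N/C.

|E| ≈ 9.64×10^5 V/m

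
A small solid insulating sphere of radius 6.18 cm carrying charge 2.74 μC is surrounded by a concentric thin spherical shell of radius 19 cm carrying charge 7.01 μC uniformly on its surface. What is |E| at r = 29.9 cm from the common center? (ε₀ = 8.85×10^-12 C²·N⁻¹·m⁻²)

By spherical symmetry E is radial; choose a Gaussian sphere of radius r = 29.9 cm (r > 19 cm, enclosing both).
Q_enc = (2.74 μC) + (7.01 μC) = 9.75×10^-6 C.
Since E is radial and uniform over the Gaussian sphere, Φ = E·4πr² = Q_enc/ε₀.
E = |Q_enc|/(4πε₀r²) = (9.75×10^-6)/(4π·8.85×10^-12·(0.299)²) = 9.81e5 N/C.

9.81×10^5 N/C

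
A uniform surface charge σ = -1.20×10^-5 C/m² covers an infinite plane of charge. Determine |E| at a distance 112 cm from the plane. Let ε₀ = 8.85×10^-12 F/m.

The symmetry is planar: E is normal to the sheet and the same magnitude on both sides. Take a pillbox straddling the sheet with end-cap area A.
Flux Φ = 2EA and Q_enc = σA, so 2EA = σA/ε₀ ⇒ E = |σ|/(2ε₀), independent of distance.
E = |σ|/(2ε₀) = (1.20×10^-5)/(2·8.85×10^-12) = 6.78×10^5 N/C.

E ≈ 6.78×10^5 V/m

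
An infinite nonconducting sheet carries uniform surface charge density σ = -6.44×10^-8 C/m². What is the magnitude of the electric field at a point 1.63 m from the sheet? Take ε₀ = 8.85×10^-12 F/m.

By planar symmetry E is perpendicular to the sheet and uniform; use a Gaussian pillbox with flat faces of area A on each side of the sheet.
Only the two end caps contribute flux: Φ = 2EA. With Q_enc = σA, Gauss's law gives E = |σ|/(2ε₀).
E = |σ|/(2ε₀) = (6.44×10^-8)/(2·8.85×10^-12) = 3.64e3 N/C.

|E| ≈ 3.64e3 N/C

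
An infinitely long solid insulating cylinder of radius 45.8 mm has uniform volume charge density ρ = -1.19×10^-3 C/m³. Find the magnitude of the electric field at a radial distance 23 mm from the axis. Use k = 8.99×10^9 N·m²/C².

Coaxial Gaussian cylinder, radius r = 23 mm, length L (r < R).
Enclosed charge per unit length: λ_enc = ρ·πr² = (-1.19×10^-3)π(0.023)² = -1.978×10^-6 C/m.
Applying ∮E·dA = Q_enc/ε₀ with the end caps contributing no flux:
E = 2k|λ_enc|/r = 2(8.99×10^9)(1.978×10^-6)/(0.023) = 1.55e6 N/C.

E ≈ 1.55×10^6 N/C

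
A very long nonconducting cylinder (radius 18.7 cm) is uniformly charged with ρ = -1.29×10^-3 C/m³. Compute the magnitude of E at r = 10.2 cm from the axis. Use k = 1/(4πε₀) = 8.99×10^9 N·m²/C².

Coaxial Gaussian cylinder, radius r = 10.2 cm, length L (r < R).
Enclosed charge per unit length: λ_enc = ρ·πr² = (-1.29e-3)π(0.102)² = -4.216e-5 C/m.
Since E is radial and uniform over the curved surface, Φ = E·2πrL = Q_enc/ε₀ = λ_enc L/ε₀.
E = 2k|λ_enc|/r = 2(8.99×10^9)(4.216×10^-5)/(0.102) = 7.43e6 N/C.

E ≈ 7.43×10^6 V/m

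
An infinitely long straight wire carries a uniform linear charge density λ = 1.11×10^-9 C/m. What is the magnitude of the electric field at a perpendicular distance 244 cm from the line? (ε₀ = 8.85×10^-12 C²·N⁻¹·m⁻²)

E ≈ 8.18 N/C

Take a coaxial cylindrical Gaussian surface of radius r = 244 cm and length L.
Q_enc = λL, so λ_enc = 1.11×10^-9 C/m.
Applying ∮E·dA = Q_enc/ε₀ with the end caps contributing no flux:
E = |λ_enc|/(2πε₀r) = (1.11×10^-9)/(2π·8.85×10^-12·2.44) = 8.18 N/C.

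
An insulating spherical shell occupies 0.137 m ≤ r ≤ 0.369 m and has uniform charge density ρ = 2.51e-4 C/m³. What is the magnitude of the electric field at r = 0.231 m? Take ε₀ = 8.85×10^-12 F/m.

Symmetry ⇒ E = E(r) r̂. Gaussian sphere of radius r = 0.231 m (within the shell material, 0.137 m < r < 0.369 m).
Only the shell between 0.137 m and r is enclosed: Q_enc = ρ·(4π/3)(r³ − a³) = (2.51×10^-4)·(4π/3)·((0.231)³ − (0.137)³) = 1.026×10^-5 C.
Since E is radial and uniform over the Gaussian sphere, Φ = E·4πr² = Q_enc/ε₀.
E = |Q_enc|/(4πε₀r²) = (1.026e-5)/(4π·8.85×10^-12·(0.231)²) = 1.73×10^6 N/C.

|E| ≈ 1.73×10^6 V/m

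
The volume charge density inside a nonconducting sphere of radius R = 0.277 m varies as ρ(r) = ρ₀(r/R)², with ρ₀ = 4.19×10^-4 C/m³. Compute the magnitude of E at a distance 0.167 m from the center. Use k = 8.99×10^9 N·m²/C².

E ≈ 5.75×10^5 N/C

By spherical symmetry E is radial; choose a Gaussian sphere of radius r = 0.167 m (r < R).
Integrate the density: Q_enc = 4π ∫₀^r ρ₀(r'/R)^2 r'² dr' = 4πρ₀ r^5/(5·R²) = 1.783×10^-6 C.
Applying ∮E·dA = Q_enc/ε₀ with Φ = E(4πr²):
E = k|Q_enc|/r² = (8.99×10^9)(1.783×10^-6)/(0.167)² = 5.75×10^5 N/C.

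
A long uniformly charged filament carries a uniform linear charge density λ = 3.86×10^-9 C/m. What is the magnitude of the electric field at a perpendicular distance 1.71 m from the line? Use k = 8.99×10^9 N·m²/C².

40.6 V/m

Choose a coaxial cylinder of radius r = 1.71 m (arbitrary length L) as the Gaussian surface.
Q_enc = λL, so λ_enc = 3.86×10^-9 C/m.
By Gauss's law (flux through the curved wall only), E·2πrL = λ_enc L/ε₀.
E = 2k|λ_enc|/r = 2(8.99×10^9)(3.86e-9)/(1.71) = 40.6 N/C.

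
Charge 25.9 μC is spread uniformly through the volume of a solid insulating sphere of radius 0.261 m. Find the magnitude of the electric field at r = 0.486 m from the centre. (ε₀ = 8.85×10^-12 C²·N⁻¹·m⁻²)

E = 9.86e5 N/C

Use a concentric Gaussian sphere at r = 0.486 m (r > R, so the entire charge is enclosed).
Q_enc = 25.9 μC = 2.59×10^-5 C.
Since E is radial and uniform over the Gaussian sphere, Φ = E·4πr² = Q_enc/ε₀.
E = |Q_enc|/(4πε₀r²) = (2.59×10^-5)/(4π·8.85×10^-12·(0.486)²) = 9.86×10^5 N/C.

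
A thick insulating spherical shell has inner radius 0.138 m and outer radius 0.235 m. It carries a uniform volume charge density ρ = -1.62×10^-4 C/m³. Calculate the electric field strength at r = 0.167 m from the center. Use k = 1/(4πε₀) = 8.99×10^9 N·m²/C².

E ≈ 4.44×10^5 N/C

Symmetry ⇒ E = E(r) r̂. Gaussian sphere of radius r = 0.167 m (within the shell material, 0.138 m < r < 0.235 m).
Enclosed charge is the volume from a to r: Q_enc = (4π/3)ρ(r³ − a³) = -1.377e-6 C.
By Gauss's law, ∮E·dA = E·4πr² = Q_enc/ε₀.
E = k|Q_enc|/r² = (8.99×10^9)(1.377e-6)/(0.167)² = 4.44×10^5 N/C.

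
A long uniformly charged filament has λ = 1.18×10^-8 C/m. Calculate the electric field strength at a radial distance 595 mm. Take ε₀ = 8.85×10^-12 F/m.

Coaxial Gaussian cylinder, radius r = 595 mm, length L.
Q_enc = λL, so λ_enc = 1.18e-8 C/m.
Gauss's law: E·2πrL = λ_enc L/ε₀.
E = |λ_enc|/(2πε₀r) = (1.18×10^-8)/(2π·8.85×10^-12·0.595) = 357 N/C.

357 N/C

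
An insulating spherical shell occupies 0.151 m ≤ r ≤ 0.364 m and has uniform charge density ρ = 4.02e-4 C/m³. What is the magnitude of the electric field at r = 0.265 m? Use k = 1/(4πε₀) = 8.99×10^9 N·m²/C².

By spherical symmetry E is radial; choose a Gaussian sphere of radius r = 0.265 m (within the shell material, 0.151 m < r < 0.364 m).
Only the shell between 0.151 m and r is enclosed: Q_enc = ρ·(4π/3)(r³ − a³) = (4.02×10^-4)·(4π/3)·((0.265)³ − (0.151)³) = 2.554×10^-5 C.
By Gauss's law, ∮E·dA = E·4πr² = Q_enc/ε₀.
E = k|Q_enc|/r² = (8.99×10^9)(2.554×10^-5)/(0.265)² = 3.27×10^6 N/C.

E ≈ 3.27e6 N/C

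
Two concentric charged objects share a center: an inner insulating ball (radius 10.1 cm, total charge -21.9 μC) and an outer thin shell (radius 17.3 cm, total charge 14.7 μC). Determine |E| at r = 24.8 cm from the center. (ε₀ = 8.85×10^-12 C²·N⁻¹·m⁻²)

1.05×10^6 N/C

Take a concentric spherical Gaussian surface of radius r = 24.8 cm (r > 17.3 cm, enclosing both).
Q_enc = (-21.9 μC) + (14.7 μC) = -7.20×10^-6 C.
Gauss's law: E·4πr² = Q_enc/ε₀.
E = |Q_enc|/(4πε₀r²) = (7.20e-6)/(4π·8.85×10^-12·(0.248)²) = 1.05×10^6 N/C.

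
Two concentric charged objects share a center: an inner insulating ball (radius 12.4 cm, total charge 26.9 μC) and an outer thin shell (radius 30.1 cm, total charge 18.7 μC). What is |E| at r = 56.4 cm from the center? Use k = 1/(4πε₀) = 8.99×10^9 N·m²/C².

Symmetry ⇒ E = E(r) r̂. Gaussian sphere of radius r = 56.4 cm (r > 30.1 cm, enclosing both).
Q_enc = (26.9 μC) + (18.7 μC) = 4.56×10^-5 C.
Gauss's law: E·4πr² = Q_enc/ε₀.
E = k|Q_enc|/r² = (8.99×10^9)(4.56×10^-5)/(0.564)² = 1.29×10^6 N/C.

|E| ≈ 1.29e6 V/m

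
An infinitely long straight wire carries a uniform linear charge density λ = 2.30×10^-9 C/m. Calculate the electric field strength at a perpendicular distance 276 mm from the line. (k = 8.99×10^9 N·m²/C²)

E ≈ 150 V/m

Choose a coaxial cylinder of radius r = 276 mm (arbitrary length L) as the Gaussian surface.
Q_enc = λL, so λ_enc = 2.30e-9 C/m.
Applying ∮E·dA = Q_enc/ε₀ with the end caps contributing no flux:
E = 2k|λ_enc|/r = 2(8.99×10^9)(2.30×10^-9)/(0.276) = 150 N/C.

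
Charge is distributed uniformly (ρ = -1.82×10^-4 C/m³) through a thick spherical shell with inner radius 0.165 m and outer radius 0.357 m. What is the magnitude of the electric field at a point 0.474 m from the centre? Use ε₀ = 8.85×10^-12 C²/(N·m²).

By spherical symmetry E is radial; choose a Gaussian sphere of radius r = 0.474 m (r > 0.357 m, enclosing the whole shell).
Q_enc = ρ·(4π/3)(b³ − a³) = (-1.82e-4)·(4π/3)·((0.357)³ − (0.165)³) = -3.126×10^-5 C.
Since E is radial and uniform over the Gaussian sphere, Φ = E·4πr² = Q_enc/ε₀.
E = |Q_enc|/(4πε₀r²) = (3.126×10^-5)/(4π·8.85×10^-12·(0.474)²) = 1.25×10^6 N/C.

E ≈ 1.25×10^6 N/C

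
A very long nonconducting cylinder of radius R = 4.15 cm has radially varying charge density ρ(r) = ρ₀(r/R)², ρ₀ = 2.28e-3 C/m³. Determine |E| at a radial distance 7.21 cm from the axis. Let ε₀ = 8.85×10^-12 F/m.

Choose a coaxial cylinder of radius r = 7.21 cm (arbitrary length L) as the Gaussian surface (r > R, full charge per length enclosed).
λ_enc = 2π ∫₀^R ρ₀(r'/R)^2 r' dr' = 2πρ₀R²/4 = 6.168×10^-6 C/m.
Gauss's law: E·2πrL = λ_enc L/ε₀.
E = |λ_enc|/(2πε₀r) = (6.168×10^-6)/(2π·8.85×10^-12·0.0721) = 1.54×10^6 N/C.

E ≈ 1.54×10^6 N/C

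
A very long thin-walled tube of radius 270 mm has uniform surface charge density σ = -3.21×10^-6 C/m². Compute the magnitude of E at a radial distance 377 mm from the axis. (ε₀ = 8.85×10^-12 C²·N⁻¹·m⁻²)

Coaxial Gaussian cylinder, radius r = 377 mm, length L (r > 270 mm).
The whole shell is enclosed: λ_enc = σ·2πR = (-3.21e-6)·2π·(0.27) = -5.446×10^-6 C/m.
Gauss's law: E·2πrL = λ_enc L/ε₀.
E = |λ_enc|/(2πε₀r) = (5.446×10^-6)/(2π·8.85×10^-12·0.377) = 2.60×10^5 N/C.

E = 2.60×10^5 N/C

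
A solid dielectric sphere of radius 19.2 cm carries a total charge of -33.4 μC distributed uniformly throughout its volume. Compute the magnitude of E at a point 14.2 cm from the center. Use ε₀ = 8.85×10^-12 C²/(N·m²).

E = 6.03×10^6 V/m

By spherical symmetry E is radial; choose a Gaussian sphere of radius r = 14.2 cm (r < R).
Only the charge within r is enclosed: Q_enc = Q·(r/R)³ = (-33.4 μC)·(14.2 cm/19.2 cm)³ = -1.351e-5 C.
Gauss's law: E·4πr² = Q_enc/ε₀.
E = |Q_enc|/(4πε₀r²) = (1.351e-5)/(4π·8.85×10^-12·(0.142)²) = 6.03×10^6 N/C.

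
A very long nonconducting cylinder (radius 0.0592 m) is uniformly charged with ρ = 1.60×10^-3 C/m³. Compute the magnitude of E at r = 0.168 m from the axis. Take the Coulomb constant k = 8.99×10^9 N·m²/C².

Coaxial Gaussian cylinder, radius r = 0.168 m, length L (r > 0.0592 m, full cross-section enclosed).
λ_enc = ρ·πR² = (1.60e-3)π(0.0592)² = 1.762×10^-5 C/m.
Since E is radial and uniform over the curved surface, Φ = E·2πrL = Q_enc/ε₀ = λ_enc L/ε₀.
E = 2k|λ_enc|/r = 2(8.99×10^9)(1.762e-5)/(0.168) = 1.89×10^6 N/C.

1.89×10^6 N/C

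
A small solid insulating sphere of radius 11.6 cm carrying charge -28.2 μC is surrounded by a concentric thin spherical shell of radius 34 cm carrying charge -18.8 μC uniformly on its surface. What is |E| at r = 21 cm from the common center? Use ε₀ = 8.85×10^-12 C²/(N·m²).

|E| = 5.75×10^6 N/C

Take a concentric spherical Gaussian surface of radius r = 21 cm (between the bodies, 11.6 cm < r < 34 cm).
Only the inner charge is enclosed; the outer shell contributes nothing inside itself. Q_enc = -28.2 μC = -2.82×10^-5 C.
Since E is radial and uniform over the Gaussian sphere, Φ = E·4πr² = Q_enc/ε₀.
E = |Q_enc|/(4πε₀r²) = (2.82×10^-5)/(4π·8.85×10^-12·(0.21)²) = 5.75×10^6 N/C.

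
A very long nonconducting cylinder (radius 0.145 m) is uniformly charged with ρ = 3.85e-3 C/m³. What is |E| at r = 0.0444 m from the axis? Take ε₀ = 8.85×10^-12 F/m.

By cylindrical symmetry E is radial; use a coaxial Gaussian cylinder of radius 0.0444 m and length L (r < R).
Enclosed charge per unit length: λ_enc = ρ·πr² = (3.85×10^-3)π(0.0444)² = 2.384e-5 C/m.
Applying ∮E·dA = Q_enc/ε₀ with the end caps contributing no flux:
E = |λ_enc|/(2πε₀r) = (2.384×10^-5)/(2π·8.85×10^-12·0.0444) = 9.66e6 N/C.

|E| ≈ 9.66e6 V/m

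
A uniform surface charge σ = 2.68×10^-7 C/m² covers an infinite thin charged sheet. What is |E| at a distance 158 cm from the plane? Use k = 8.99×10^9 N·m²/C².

Choose a cylindrical pillbox piercing the sheet, end faces (area A) parallel to it.
Flux Φ = 2EA and Q_enc = σA, so 2EA = σA/ε₀ ⇒ E = |σ|/(2ε₀), independent of distance.
E = 2πk|σ| = 2π(8.99×10^9)(2.68e-7) = 1.51×10^4 N/C.

E ≈ 1.51×10^4 V/m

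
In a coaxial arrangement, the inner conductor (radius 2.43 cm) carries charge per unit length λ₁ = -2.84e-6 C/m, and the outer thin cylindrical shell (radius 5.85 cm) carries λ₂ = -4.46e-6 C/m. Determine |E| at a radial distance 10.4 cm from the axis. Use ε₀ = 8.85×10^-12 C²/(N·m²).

Take a coaxial cylindrical Gaussian surface of radius r = 10.4 cm and length L (r > 5.85 cm, enclosing both).
λ_enc = λ₁ + λ₂ = (-2.84×10^-6) + (-4.46×10^-6) = -7.30×10^-6 C/m.
Since E is radial and uniform over the curved surface, Φ = E·2πrL = Q_enc/ε₀ = λ_enc L/ε₀.
E = |λ_enc|/(2πε₀r) = (7.30×10^-6)/(2π·8.85×10^-12·0.104) = 1.26×10^6 N/C.

|E| ≈ 1.26×10^6 N/C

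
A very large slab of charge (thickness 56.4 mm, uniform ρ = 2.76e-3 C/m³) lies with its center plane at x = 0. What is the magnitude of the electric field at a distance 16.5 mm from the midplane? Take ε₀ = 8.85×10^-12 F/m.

By symmetry E is perpendicular to the slab. A Gaussian pillbox from −16.5 mm to +16.5 mm (face area A) lies entirely within the slab.
Q_enc = ρ·(2x)·A and flux = 2EA, so 2EA = 2ρxA/ε₀ ⇒ E = |ρ|x/ε₀.
E = (2.76×10^-3)(0.0165)/(8.85×10^-12) = 5.15×10^6 N/C.

|E| ≈ 5.15×10^6 N/C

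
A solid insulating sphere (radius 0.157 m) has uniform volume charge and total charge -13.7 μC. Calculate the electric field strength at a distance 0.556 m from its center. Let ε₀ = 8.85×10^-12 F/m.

|E| = 3.98×10^5 V/m

Symmetry ⇒ E = E(r) r̂. Gaussian sphere of radius r = 0.556 m (r > R, so the entire charge is enclosed).
Q_enc = -13.7 μC = -1.37e-5 C.
By Gauss's law, ∮E·dA = E·4πr² = Q_enc/ε₀.
E = |Q_enc|/(4πε₀r²) = (1.37×10^-5)/(4π·8.85×10^-12·(0.556)²) = 3.98×10^5 N/C.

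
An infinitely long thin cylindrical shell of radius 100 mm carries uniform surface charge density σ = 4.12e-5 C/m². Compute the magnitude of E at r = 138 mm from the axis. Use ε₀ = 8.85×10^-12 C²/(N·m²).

|E| ≈ 3.37×10^6 N/C

Coaxial Gaussian cylinder, radius r = 138 mm, length L (r > 100 mm).
The whole shell is enclosed: λ_enc = σ·2πR = (4.12e-5)·2π·(0.1) = 2.589×10^-5 C/m.
Applying ∮E·dA = Q_enc/ε₀ with the end caps contributing no flux:
E = |λ_enc|/(2πε₀r) = (2.589e-5)/(2π·8.85×10^-12·0.138) = 3.37e6 N/C.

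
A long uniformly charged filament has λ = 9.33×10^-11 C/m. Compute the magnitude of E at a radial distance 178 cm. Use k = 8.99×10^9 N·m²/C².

Take a coaxial cylindrical Gaussian surface of radius r = 178 cm and length L.
Q_enc = λL, so λ_enc = 9.33e-11 C/m.
Gauss's law: E·2πrL = λ_enc L/ε₀.
E = 2k|λ_enc|/r = 2(8.99×10^9)(9.33×10^-11)/(1.78) = 0.942 N/C.

E ≈ 0.942 V/m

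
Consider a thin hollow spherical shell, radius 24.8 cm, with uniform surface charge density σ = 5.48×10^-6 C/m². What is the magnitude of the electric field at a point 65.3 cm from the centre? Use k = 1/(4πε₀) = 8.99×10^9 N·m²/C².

|E| ≈ 8.93×10^4 V/m

Symmetry ⇒ E = E(r) r̂. Gaussian sphere of radius r = 65.3 cm (r > 24.8 cm).
The entire shell is enclosed: Q_enc = σ·4πR² = (5.48e-6)·4π·(0.248)² = 4.235e-6 C.
Since E is radial and uniform over the Gaussian sphere, Φ = E·4πr² = Q_enc/ε₀.
E = k|Q_enc|/r² = (8.99×10^9)(4.235×10^-6)/(0.653)² = 8.93e4 N/C.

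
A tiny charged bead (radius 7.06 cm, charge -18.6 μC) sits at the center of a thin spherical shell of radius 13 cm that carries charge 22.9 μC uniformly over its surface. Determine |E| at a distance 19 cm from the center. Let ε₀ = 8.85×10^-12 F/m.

E = 1.07×10^6 N/C

Use a concentric Gaussian sphere at r = 19 cm (r > 13 cm, enclosing both).
Q_enc = (-18.6 μC) + (22.9 μC) = 4.30×10^-6 C.
Applying ∮E·dA = Q_enc/ε₀ with Φ = E(4πr²):
E = |Q_enc|/(4πε₀r²) = (4.30×10^-6)/(4π·8.85×10^-12·(0.19)²) = 1.07×10^6 N/C.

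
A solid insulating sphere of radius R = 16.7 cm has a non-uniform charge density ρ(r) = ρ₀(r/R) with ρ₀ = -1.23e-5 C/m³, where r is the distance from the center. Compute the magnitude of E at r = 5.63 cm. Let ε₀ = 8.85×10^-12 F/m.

By spherical symmetry E is radial; choose a Gaussian sphere of radius r = 5.63 cm (r < R).
Integrate the density: Q_enc = 4π ∫₀^r ρ₀(r'/R)^1 r'² dr' = 4πρ₀ r^4/(4·R) = -2.325e-9 C.
Gauss's law: E·4πr² = Q_enc/ε₀.
E = |Q_enc|/(4πε₀r²) = (2.325×10^-9)/(4π·8.85×10^-12·(0.0563)²) = 6.59×10^3 N/C.

|E| ≈ 6.59×10^3 V/m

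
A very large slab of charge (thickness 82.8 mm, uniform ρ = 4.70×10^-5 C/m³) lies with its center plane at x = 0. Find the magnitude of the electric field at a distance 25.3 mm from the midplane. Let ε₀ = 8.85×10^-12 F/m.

|E| = 1.34×10^5 N/C

By symmetry E is perpendicular to the slab. A Gaussian pillbox from −25.3 mm to +25.3 mm (face area A) lies entirely within the slab.
Q_enc = ρ·(2x)·A and flux = 2EA, so 2EA = 2ρxA/ε₀ ⇒ E = |ρ|x/ε₀.
E = (4.70×10^-5)(0.0253)/(8.85×10^-12) = 1.34e5 N/C.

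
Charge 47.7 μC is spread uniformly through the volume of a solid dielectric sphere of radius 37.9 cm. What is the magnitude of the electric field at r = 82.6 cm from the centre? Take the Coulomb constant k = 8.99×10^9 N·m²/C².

E = 6.29×10^5 N/C

Use a concentric Gaussian sphere at r = 82.6 cm (r > R, so the entire charge is enclosed).
Q_enc = 47.7 μC = 4.77×10^-5 C.
Gauss's law: E·4πr² = Q_enc/ε₀.
E = k|Q_enc|/r² = (8.99×10^9)(4.77×10^-5)/(0.826)² = 6.29×10^5 N/C.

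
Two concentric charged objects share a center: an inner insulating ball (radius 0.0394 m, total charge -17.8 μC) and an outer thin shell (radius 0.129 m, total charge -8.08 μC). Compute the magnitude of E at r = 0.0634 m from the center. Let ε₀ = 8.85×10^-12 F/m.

By spherical symmetry E is radial; choose a Gaussian sphere of radius r = 0.0634 m (between the bodies, 0.0394 m < r < 0.129 m).
The shell at 0.129 m lies outside the Gaussian surface, so Q_enc = -17.8 μC = -1.78×10^-5 C.
Since E is radial and uniform over the Gaussian sphere, Φ = E·4πr² = Q_enc/ε₀.
E = |Q_enc|/(4πε₀r²) = (1.78×10^-5)/(4π·8.85×10^-12·(0.0634)²) = 3.98×10^7 N/C.

|E| ≈ 3.98×10^7 V/m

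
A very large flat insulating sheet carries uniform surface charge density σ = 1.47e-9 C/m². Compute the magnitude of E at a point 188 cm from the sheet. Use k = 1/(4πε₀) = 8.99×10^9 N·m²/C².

By planar symmetry E is perpendicular to the sheet and uniform; use a Gaussian pillbox with flat faces of area A on each side of the sheet.
Only the two end caps contribute flux: Φ = 2EA. With Q_enc = σA, Gauss's law gives E = |σ|/(2ε₀).
E = 2πk|σ| = 2π(8.99×10^9)(1.47×10^-9) = 83 N/C.

|E| ≈ 83 N/C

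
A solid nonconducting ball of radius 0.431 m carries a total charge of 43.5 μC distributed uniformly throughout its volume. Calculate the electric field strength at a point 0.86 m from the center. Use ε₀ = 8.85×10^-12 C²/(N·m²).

By spherical symmetry E is radial; choose a Gaussian sphere of radius r = 0.86 m (r > R, so the entire charge is enclosed).
Q_enc = 43.5 μC = 4.35×10^-5 C.
Applying ∮E·dA = Q_enc/ε₀ with Φ = E(4πr²):
E = |Q_enc|/(4πε₀r²) = (4.35×10^-5)/(4π·8.85×10^-12·(0.86)²) = 5.29×10^5 N/C.

|E| ≈ 5.29×10^5 N/C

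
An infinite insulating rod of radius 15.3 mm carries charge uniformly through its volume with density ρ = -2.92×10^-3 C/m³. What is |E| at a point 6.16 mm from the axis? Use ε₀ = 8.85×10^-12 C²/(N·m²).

E ≈ 1.02×10^6 N/C

Take a coaxial cylindrical Gaussian surface of radius r = 6.16 mm and length L (r < R).
Charge inside radius r per length L is ρ·πr²·L, so λ_enc = ρπr² = -3.481×10^-7 C/m.
Applying ∮E·dA = Q_enc/ε₀ with the end caps contributing no flux:
E = |λ_enc|/(2πε₀r) = (3.481×10^-7)/(2π·8.85×10^-12·0.00616) = 1.02×10^6 N/C.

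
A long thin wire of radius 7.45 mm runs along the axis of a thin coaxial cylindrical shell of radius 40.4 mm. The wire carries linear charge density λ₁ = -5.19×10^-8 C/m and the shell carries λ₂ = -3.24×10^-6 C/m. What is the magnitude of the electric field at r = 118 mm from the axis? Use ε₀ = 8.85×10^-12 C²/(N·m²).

Take a coaxial cylindrical Gaussian surface of radius r = 118 mm and length L (r > 40.4 mm, enclosing both).
λ_enc = λ₁ + λ₂ = (-5.19e-8) + (-3.24×10^-6) = -3.292×10^-6 C/m.
Gauss's law: E·2πrL = λ_enc L/ε₀.
E = |λ_enc|/(2πε₀r) = (3.292e-6)/(2π·8.85×10^-12·0.118) = 5.02×10^5 N/C.

5.02e5 N/C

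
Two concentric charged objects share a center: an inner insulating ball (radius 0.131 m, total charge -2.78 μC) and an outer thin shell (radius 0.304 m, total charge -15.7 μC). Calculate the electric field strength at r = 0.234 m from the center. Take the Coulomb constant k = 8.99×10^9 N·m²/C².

|E| = 4.56×10^5 N/C

By spherical symmetry E is radial; choose a Gaussian sphere of radius r = 0.234 m (between the bodies, 0.131 m < r < 0.304 m).
The shell at 0.304 m lies outside the Gaussian surface, so Q_enc = -2.78 μC = -2.78e-6 C.
By Gauss's law, ∮E·dA = E·4πr² = Q_enc/ε₀.
E = k|Q_enc|/r² = (8.99×10^9)(2.78×10^-6)/(0.234)² = 4.56×10^5 N/C.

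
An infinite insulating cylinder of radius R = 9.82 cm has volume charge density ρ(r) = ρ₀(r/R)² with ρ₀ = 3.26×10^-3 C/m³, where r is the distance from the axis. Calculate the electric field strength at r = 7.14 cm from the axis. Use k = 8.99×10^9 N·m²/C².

Choose a coaxial cylinder of radius r = 7.14 cm (arbitrary length L) as the Gaussian surface (r < R).
λ_enc = ∫₀^r ρ(r')·2πr' dr' = (2πρ₀/R²)·r^4/4 = 1.38×10^-5 C/m.
By Gauss's law (flux through the curved wall only), E·2πrL = λ_enc L/ε₀.
E = 2k|λ_enc|/r = 2(8.99×10^9)(1.38e-5)/(0.0714) = 3.48×10^6 N/C.

E ≈ 3.48×10^6 V/m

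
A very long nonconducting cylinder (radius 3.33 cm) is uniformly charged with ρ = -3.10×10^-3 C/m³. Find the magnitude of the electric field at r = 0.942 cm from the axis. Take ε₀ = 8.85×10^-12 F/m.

Choose a coaxial cylinder of radius r = 0.942 cm (arbitrary length L) as the Gaussian surface (r < R).
Enclosed charge per unit length: λ_enc = ρ·πr² = (-3.10×10^-3)π(0.00942)² = -8.642×10^-7 C/m.
Applying ∮E·dA = Q_enc/ε₀ with the end caps contributing no flux:
E = |λ_enc|/(2πε₀r) = (8.642×10^-7)/(2π·8.85×10^-12·0.00942) = 1.65e6 N/C.

E = 1.65×10^6 N/C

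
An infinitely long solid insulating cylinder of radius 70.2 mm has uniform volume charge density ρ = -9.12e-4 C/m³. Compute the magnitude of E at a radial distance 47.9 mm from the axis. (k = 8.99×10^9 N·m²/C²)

Coaxial Gaussian cylinder, radius r = 47.9 mm, length L (r < R).
Enclosed charge per unit length: λ_enc = ρ·πr² = (-9.12e-4)π(0.0479)² = -6.574×10^-6 C/m.
Since E is radial and uniform over the curved surface, Φ = E·2πrL = Q_enc/ε₀ = λ_enc L/ε₀.
E = 2k|λ_enc|/r = 2(8.99×10^9)(6.574×10^-6)/(0.0479) = 2.47×10^6 N/C.

|E| ≈ 2.47e6 N/C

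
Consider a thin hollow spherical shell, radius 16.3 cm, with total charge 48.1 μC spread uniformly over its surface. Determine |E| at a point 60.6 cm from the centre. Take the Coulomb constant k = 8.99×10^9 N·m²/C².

Symmetry ⇒ E = E(r) r̂. Gaussian sphere of radius r = 60.6 cm (r > 16.3 cm).
The entire shell is enclosed: Q_enc = 4.81e-5 C.
Since E is radial and uniform over the Gaussian sphere, Φ = E·4πr² = Q_enc/ε₀.
E = k|Q_enc|/r² = (8.99×10^9)(4.81×10^-5)/(0.606)² = 1.18e6 N/C.

|E| ≈ 1.18e6 V/m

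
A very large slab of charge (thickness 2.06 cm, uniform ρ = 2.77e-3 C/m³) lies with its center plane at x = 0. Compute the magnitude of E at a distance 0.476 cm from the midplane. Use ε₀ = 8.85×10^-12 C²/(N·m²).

By symmetry E is perpendicular to the slab. A Gaussian pillbox from −0.476 cm to +0.476 cm (face area A) lies entirely within the slab.
Q_enc = ρ·(2x)·A and flux = 2EA, so 2EA = 2ρxA/ε₀ ⇒ E = |ρ|x/ε₀.
E = (2.77×10^-3)(0.00476)/(8.85×10^-12) = 1.49e6 N/C.

1.49×10^6 N/C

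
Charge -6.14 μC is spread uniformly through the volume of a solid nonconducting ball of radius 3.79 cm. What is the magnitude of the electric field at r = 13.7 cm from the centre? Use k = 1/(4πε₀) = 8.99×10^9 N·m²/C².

|E| ≈ 2.94×10^6 N/C

By spherical symmetry E is radial; choose a Gaussian sphere of radius r = 13.7 cm (r > R, so the entire charge is enclosed).
Q_enc = -6.14 μC = -6.14e-6 C.
Since E is radial and uniform over the Gaussian sphere, Φ = E·4πr² = Q_enc/ε₀.
E = k|Q_enc|/r² = (8.99×10^9)(6.14×10^-6)/(0.137)² = 2.94e6 N/C.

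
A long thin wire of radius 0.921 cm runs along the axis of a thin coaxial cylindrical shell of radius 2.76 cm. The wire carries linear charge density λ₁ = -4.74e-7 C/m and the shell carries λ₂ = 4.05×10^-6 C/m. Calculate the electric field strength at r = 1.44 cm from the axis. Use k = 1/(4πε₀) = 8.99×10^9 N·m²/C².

5.92×10^5 N/C

Take a coaxial cylindrical Gaussian surface of radius r = 1.44 cm and length L (between the conductors, 0.921 cm < r < 2.76 cm).
Only the inner wire is enclosed; the outer shell contributes nothing inside itself. λ_enc = λ₁ = -4.74×10^-7 C/m.
Applying ∮E·dA = Q_enc/ε₀ with the end caps contributing no flux:
E = 2k|λ_enc|/r = 2(8.99×10^9)(4.74×10^-7)/(0.0144) = 5.92×10^5 N/C.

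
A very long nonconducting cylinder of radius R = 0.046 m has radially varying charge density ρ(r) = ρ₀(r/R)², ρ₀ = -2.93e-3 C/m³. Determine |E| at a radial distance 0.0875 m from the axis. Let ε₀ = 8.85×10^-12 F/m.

Take a coaxial cylindrical Gaussian surface of radius r = 0.0875 m and length L (r > R, full charge per length enclosed).
λ_enc = 2π ∫₀^R ρ₀(r'/R)^2 r' dr' = 2πρ₀R²/4 = -9.739×10^-6 C/m.
Applying ∮E·dA = Q_enc/ε₀ with the end caps contributing no flux:
E = |λ_enc|/(2πε₀r) = (9.739×10^-6)/(2π·8.85×10^-12·0.0875) = 2.00×10^6 N/C.

2.00×10^6 N/C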